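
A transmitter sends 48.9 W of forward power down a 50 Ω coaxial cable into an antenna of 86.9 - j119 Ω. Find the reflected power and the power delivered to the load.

|Γ| = |(36.9 − j119)/(136.9 − j119)| = 0.687
|Γ|² = 0.472
P_refl = |Γ|²·P_inc = 23.1 W, P_del = (1 − |Γ|²)·P_inc = 25.8 W

P_reflected ≈ 23.1 W; P_delivered ≈ 25.8 W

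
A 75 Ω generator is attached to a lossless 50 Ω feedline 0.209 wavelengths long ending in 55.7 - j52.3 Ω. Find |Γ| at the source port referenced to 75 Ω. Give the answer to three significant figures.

|Γ| ≈ 0.583

βl = 2π × 0.209 = 75.2°
tan(βl) = 3.8
Z_in = Z_0·(Z_L + jZ_0·tanβl)/(Z_0 + jZ_L·tanβl) = 20.2 + j10.5 Ω
Γ_s = (Z_in − Z_s)/(Z_in + Z_s) = (-54.8 + j10.5)/(95.2 + j10.5), |Γ_s| = 0.583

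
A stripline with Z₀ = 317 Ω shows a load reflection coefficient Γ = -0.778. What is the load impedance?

Z_L ≈ 39.6 Ω

Z_L = Z_0·(1 + Γ)/(1 − Γ) = 317·(0.222)/(1.78)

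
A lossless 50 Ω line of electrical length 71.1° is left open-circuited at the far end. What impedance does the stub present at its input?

Z_in ≈ −j17.1 Ω

tan(βl) = 2.92
For an open-circuited stub, Z_in = −jZ_0·cot(βl) = −jZ_0/tan(βl)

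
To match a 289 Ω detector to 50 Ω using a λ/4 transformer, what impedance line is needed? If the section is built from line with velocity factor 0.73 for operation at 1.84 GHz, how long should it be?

Z_qwt = √(Z_0·R_L) = √(50 × 289) = √14450
λ = 0.73·c/f = 0.119 m, so l = λ/4 = 0.0298 m

Z_qwt ≈ 120 Ω; length ≈ 2.98 cm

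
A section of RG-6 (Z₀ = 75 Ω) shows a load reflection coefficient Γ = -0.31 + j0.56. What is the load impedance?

Z_L ≈ 21.8 + j41.4 Ω

Z_L = Z_0·(1 + Γ)/(1 − Γ) = 75·(0.69 + j0.56)/(1.31 − j0.56)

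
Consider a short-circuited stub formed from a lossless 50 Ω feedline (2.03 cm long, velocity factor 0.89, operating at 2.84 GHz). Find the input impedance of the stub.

λ = v/f = 0.89·c / 2.84 GHz = 0.094 m
βl = 2π·l/λ = 2π × 0.216 = 77.7°
tan(βl) = 4.6
For a short-circuited stub, Z_in = jZ_0·tan(βl)

Z_in ≈ +j230 Ω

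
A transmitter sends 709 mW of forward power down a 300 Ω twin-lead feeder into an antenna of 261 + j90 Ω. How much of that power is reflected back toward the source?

|Γ| = |(-39 + j90)/(561 + j90)| = 0.173
|Γ|² = 0.0298
P_refl = |Γ|²·P_inc = 21.1 mW, P_del = (1 − |Γ|²)·P_inc = 688 mW

P_reflected ≈ 21.1 mW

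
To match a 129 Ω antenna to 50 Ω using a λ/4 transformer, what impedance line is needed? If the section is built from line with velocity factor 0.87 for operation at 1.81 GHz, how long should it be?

Z_qwt ≈ 80.3 Ω; length ≈ 3.6 cm

Z_qwt = √(Z_0·R_L) = √(50 × 129) = √6450
λ = 0.87·c/f = 0.144 m, so l = λ/4 = 0.036 m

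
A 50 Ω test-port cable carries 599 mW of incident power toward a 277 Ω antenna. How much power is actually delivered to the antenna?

P_delivered ≈ 310 mW

Γ = (277 − 50)/(277 + 50) = 0.694
|Γ|² = 0.482
P_refl = |Γ|²·P_inc = 289 mW, P_del = (1 − |Γ|²)·P_inc = 310 mW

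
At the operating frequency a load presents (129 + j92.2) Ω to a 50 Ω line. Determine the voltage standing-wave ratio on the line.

VSWR ≈ 4.04

Γ = (Z_L − Z_0)/(Z_L + Z_0) = (79 + j92.2)/(179 + j92.2)
|Γ| = 121/201 = 0.603
VSWR = (1 + |Γ|)/(1 − |Γ|) = 1.6/0.397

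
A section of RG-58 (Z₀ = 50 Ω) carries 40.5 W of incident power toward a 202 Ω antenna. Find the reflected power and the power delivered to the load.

Γ = (202 − 50)/(202 + 50) = 0.603
|Γ|² = 0.364
P_refl = |Γ|²·P_inc = 14.7 W, P_del = (1 − |Γ|²)·P_inc = 25.8 W

P_reflected ≈ 14.7 W; P_delivered ≈ 25.8 W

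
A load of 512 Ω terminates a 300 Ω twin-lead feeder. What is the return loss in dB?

RL ≈ 11.7 dB

Γ = (512 − 300)/(512 + 300) = 0.261
RL = −20·log₁₀|Γ| = −20·log₁₀(0.261)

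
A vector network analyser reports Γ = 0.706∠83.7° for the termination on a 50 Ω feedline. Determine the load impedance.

Z_L ≈ 18.7 + j52.2 Ω

Z_L = Z_0·(1 + Γ)/(1 − Γ) = 50·(1.08 + j0.702)/(0.923 − j0.702)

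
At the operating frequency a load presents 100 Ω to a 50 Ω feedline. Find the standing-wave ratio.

Γ = (100 − 50)/(100 + 50) = 0.333
VSWR = (1 + 0.333)/(1 − 0.333)

VSWR ≈ 2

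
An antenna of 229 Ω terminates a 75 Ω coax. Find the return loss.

Γ = (229 − 75)/(229 + 75) = 0.507
RL = −20·log₁₀|Γ| = −20·log₁₀(0.507)

RL ≈ 5.91 dB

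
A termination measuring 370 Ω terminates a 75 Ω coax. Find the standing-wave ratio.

VSWR ≈ 4.93

Γ = (370 − 75)/(370 + 75) = 0.663
VSWR = (1 + 0.663)/(1 − 0.663)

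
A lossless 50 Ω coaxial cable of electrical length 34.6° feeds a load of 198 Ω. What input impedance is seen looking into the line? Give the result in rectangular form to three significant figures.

tan(βl) = tan(34.6°) = 0.69
Z_in = Z_0·(Z_L + jZ_0·tanβl)/(Z_0 + jZ_L·tanβl)
     = 50·(198 + j34.5)/(50 + j137)

Z_in ≈ 34.5 − j59.8 Ω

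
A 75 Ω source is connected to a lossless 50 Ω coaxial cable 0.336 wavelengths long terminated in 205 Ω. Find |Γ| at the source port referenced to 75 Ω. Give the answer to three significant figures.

|Γ| ≈ 0.681

βl = 2π × 0.336 = 121°
tan(βl) = -1.67
Z_in = Z_0·(Z_L + jZ_0·tanβl)/(Z_0 + jZ_L·tanβl) = 16.2 + j27.6 Ω
Γ_s = (Z_in − Z_s)/(Z_in + Z_s) = (-58.8 + j27.6)/(91.2 + j27.6), |Γ_s| = 0.681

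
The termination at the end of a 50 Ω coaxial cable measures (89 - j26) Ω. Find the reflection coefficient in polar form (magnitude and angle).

Γ = (Z_L − Z_0)/(Z_L + Z_0) = (39 − j26)/(139 − j26)
|Γ| = 46.9/141 = 0.331

Γ ≈ 0.331 ∠ -23.1°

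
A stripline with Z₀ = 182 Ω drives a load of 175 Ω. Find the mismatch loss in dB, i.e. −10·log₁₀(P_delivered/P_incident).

mismatch loss ≈ 0.00167 dB

Γ = (175 − 182)/(175 + 182) = -0.0196
|Γ|² = 0.000384, so P_del/P_inc = 1 − |Γ|² = 1
ML = −10·log₁₀(1 − |Γ|²)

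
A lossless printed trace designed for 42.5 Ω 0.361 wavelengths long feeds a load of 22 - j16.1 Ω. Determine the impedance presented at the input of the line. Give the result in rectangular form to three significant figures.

Z_in ≈ 78.2 − j33.8 Ω

βl = 2π × 0.361 = 130°
tan(βl) = tan(130°) = -1.19
Z_in = Z_0·(Z_L + jZ_0·tanβl)/(Z_0 + jZ_L·tanβl)
     = 42.5·(22 − j66.8)/(23.3 − j26.3)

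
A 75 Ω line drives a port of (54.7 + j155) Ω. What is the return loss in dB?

Γ = (-20.3 + j155)/(129.7 + j155), |Γ| = 0.773
RL = −20·log₁₀|Γ| = −20·log₁₀(0.773)

RL ≈ 2.23 dB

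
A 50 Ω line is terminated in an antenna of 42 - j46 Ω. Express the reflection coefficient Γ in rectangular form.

Γ ≈ 0.13 − j0.435

Γ = (Z_L − Z_0)/(Z_L + Z_0) = (-8 − j46)/(92 − j46)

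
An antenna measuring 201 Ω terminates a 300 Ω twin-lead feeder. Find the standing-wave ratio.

For a purely resistive load, VSWR = R_L/Z_0 or Z_0/R_L (whichever > 1) = 300/201

VSWR ≈ 1.49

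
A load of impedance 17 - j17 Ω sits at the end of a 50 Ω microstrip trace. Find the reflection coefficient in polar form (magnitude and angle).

Γ ≈ 0.537 ∠ -139°

Γ = (Z_L − Z_0)/(Z_L + Z_0) = (-33 − j17)/(67 − j17)
|Γ| = 37.1/69.1 = 0.537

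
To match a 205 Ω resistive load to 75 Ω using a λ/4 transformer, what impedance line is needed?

Z_qwt ≈ 124 Ω

Z_qwt = √(Z_0·R_L) = √(75 × 205) = √15380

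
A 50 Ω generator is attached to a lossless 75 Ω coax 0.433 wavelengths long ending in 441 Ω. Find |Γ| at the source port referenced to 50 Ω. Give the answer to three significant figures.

|Γ| ≈ 0.778

βl = 2π × 0.433 = 156°
tan(βl) = -0.448
Z_in = Z_0·(Z_L + jZ_0·tanβl)/(Z_0 + jZ_L·tanβl) = 66.8 + j142 Ω
Γ_s = (Z_in − Z_s)/(Z_in + Z_s) = (16.8 + j142)/(117 + j142), |Γ_s| = 0.778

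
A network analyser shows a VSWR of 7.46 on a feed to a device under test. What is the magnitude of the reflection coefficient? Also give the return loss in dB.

|Γ| = (S − 1)/(S + 1) = (7.46 − 1)/(7.46 + 1) = 6.46/8.46
RL = −20·log₁₀|Γ| = −20·log₁₀(0.764)

|Γ| ≈ 0.764; return loss ≈ 2.34 dB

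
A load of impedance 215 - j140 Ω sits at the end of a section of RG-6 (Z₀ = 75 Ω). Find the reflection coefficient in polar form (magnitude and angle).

Γ = (Z_L − Z_0)/(Z_L + Z_0) = (140 − j140)/(290 − j140)
|Γ| = 198/322 = 0.615

Γ ≈ 0.615 ∠ -19.2°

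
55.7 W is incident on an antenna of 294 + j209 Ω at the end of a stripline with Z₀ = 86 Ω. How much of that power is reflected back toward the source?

P_reflected ≈ 25.7 W

|Γ| = |(208 + j209)/(380 + j209)| = 0.68
|Γ|² = 0.462
P_refl = |Γ|²·P_inc = 25.7 W, P_del = (1 − |Γ|²)·P_inc = 30 W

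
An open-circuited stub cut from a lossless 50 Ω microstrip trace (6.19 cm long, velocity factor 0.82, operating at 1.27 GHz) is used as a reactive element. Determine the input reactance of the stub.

X_in ≈ 23.4 Ω (inductive)

λ = v/f = 0.82·c / 1.27 GHz = 0.194 m
βl = 2π·l/λ = 2π × 0.32 = 115°
tan(βl) = -2.14
For an open-circuited stub, Z_in = −jZ_0·cot(βl) = −jZ_0/tan(βl)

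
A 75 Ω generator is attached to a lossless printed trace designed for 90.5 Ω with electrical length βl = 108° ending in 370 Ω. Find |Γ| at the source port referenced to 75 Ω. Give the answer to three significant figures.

|Γ| ≈ 0.559

tan(βl) = -3.08
Z_in = Z_0·(Z_L + jZ_0·tanβl)/(Z_0 + jZ_L·tanβl) = 24.3 + j27.5 Ω
Γ_s = (Z_in − Z_s)/(Z_in + Z_s) = (-50.7 + j27.5)/(99.3 + j27.5), |Γ_s| = 0.559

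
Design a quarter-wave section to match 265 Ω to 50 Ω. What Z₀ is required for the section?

Z_qwt ≈ 115 Ω

Z_qwt = √(Z_0·R_L) = √(50 × 265) = √13250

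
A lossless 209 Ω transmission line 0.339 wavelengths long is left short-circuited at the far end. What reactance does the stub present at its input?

X_in ≈ -334 Ω (capacitive)

βl = 2π × 0.339 = 122°
tan(βl) = -1.6
For a short-circuited stub, Z_in = jZ_0·tan(βl)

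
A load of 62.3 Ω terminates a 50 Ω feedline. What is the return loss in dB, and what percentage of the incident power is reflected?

RL ≈ 19.2 dB; 1.2% of incident power reflected

Γ = (62.3 − 50)/(62.3 + 50) = 0.11
RL = −20·log₁₀(0.11) = 19.2 dB
P_refl/P_inc = |Γ|² = 0.012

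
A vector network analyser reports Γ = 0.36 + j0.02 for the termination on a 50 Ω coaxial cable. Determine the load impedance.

Z_L ≈ 106 + j4.88 Ω

Z_L = Z_0·(1 + Γ)/(1 − Γ) = 50·(1.36 + j0.02)/(0.64 − j0.02)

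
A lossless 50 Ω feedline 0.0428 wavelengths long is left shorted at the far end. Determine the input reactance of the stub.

βl = 2π × 0.0428 = 15.4°
tan(βl) = 0.276
For a shorted stub, Z_in = jZ_0·tan(βl)

X_in ≈ 13.8 Ω (inductive)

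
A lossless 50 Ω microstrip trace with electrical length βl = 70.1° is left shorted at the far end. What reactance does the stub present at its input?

tan(βl) = 2.76
For a shorted stub, Z_in = jZ_0·tan(βl)

X_in ≈ 138 Ω (inductive)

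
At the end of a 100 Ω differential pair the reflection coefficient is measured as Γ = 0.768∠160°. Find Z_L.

Z_L ≈ 13.5 + j17.3 Ω

Z_L = Z_0·(1 + Γ)/(1 − Γ) = 100·(0.278 + j0.263)/(1.72 − j0.263)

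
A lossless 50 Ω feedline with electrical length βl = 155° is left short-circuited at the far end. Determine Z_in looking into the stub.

tan(βl) = -0.466
For a short-circuited stub, Z_in = jZ_0·tan(βl)

Z_in ≈ −j23.3 Ω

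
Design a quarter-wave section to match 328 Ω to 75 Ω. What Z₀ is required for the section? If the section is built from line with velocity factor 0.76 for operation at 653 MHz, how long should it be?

Z_qwt = √(Z_0·R_L) = √(75 × 328) = √24600
λ = 0.76·c/f = 0.349 m, so l = λ/4 = 0.0873 m

Z_qwt ≈ 157 Ω; length ≈ 8.73 cm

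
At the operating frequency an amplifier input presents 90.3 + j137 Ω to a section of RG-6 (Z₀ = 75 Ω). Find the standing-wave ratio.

Γ = (Z_L − Z_0)/(Z_L + Z_0) = (15.3 + j137)/(165.3 + j137)
|Γ| = 138/215 = 0.642
VSWR = (1 + |Γ|)/(1 − |Γ|) = 1.64/0.358

VSWR ≈ 4.59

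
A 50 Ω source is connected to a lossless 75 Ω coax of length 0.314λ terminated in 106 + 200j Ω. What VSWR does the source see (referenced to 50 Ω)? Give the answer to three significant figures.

βl = 2π × 0.314 = 113°
tan(βl) = -2.35
Z_in = Z_0·(Z_L + jZ_0·tanβl)/(Z_0 + jZ_L·tanβl) = 10.8 + j8.2 Ω
Γ_s = (Z_in − Z_s)/(Z_in + Z_s) = (-39.2 + j8.2)/(60.8 + j8.2), |Γ_s| = 0.652
VSWR = (1 + |Γ_s|)/(1 − |Γ_s|)

VSWR ≈ 4.75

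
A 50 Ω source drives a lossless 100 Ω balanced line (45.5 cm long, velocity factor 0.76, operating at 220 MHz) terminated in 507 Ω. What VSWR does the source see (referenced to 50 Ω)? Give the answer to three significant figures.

VSWR ≈ 9.11

λ = v/f = 0.76·c / 220 MHz = 1.04 m
βl = 2π·l/λ = 2π × 0.439 = 158°
tan(βl) = -0.403
Z_in = Z_0·(Z_L + jZ_0·tanβl)/(Z_0 + jZ_L·tanβl) = 114 + j192 Ω
Γ_s = (Z_in − Z_s)/(Z_in + Z_s) = (63.9 + j192)/(164 + j192), |Γ_s| = 0.802
VSWR = (1 + |Γ_s|)/(1 − |Γ_s|)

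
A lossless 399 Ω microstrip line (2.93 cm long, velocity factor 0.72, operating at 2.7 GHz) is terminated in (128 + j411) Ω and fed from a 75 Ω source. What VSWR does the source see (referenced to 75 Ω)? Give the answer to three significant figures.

VSWR ≈ 1.26

λ = v/f = 0.72·c / 2.7 GHz = 0.08 m
βl = 2π·l/λ = 2π × 0.366 = 132°
tan(βl) = -1.12
Z_in = Z_0·(Z_L + jZ_0·tanβl)/(Z_0 + jZ_L·tanβl) = 60.5 − j5.95 Ω
Γ_s = (Z_in − Z_s)/(Z_in + Z_s) = (-14.5 − j5.95)/(136 − j5.95), |Γ_s| = 0.115
VSWR = (1 + |Γ_s|)/(1 − |Γ_s|)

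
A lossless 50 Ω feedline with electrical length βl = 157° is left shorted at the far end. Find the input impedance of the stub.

Z_in ≈ −j21.2 Ω

tan(βl) = -0.424
For a shorted stub, Z_in = jZ_0·tan(βl)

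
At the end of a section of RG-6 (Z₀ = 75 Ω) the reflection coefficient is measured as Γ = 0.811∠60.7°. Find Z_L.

Z_L = Z_0·(1 + Γ)/(1 − Γ) = 75·(1.4 + j0.707)/(0.603 − j0.707)

Z_L ≈ 29.7 + j123 Ω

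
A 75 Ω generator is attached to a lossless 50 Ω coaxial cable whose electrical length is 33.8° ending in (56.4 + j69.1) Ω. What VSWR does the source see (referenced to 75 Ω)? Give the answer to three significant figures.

VSWR ≈ 2.34

tan(βl) = 0.669
Z_in = Z_0·(Z_L + jZ_0·tanβl)/(Z_0 + jZ_L·tanβl) = 142 − j60.6 Ω
Γ_s = (Z_in − Z_s)/(Z_in + Z_s) = (66.8 − j60.6)/(217 − j60.6), |Γ_s| = 0.401
VSWR = (1 + |Γ_s|)/(1 − |Γ_s|)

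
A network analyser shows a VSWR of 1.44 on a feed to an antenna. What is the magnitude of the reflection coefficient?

|Γ| = (S − 1)/(S + 1) = (1.44 − 1)/(1.44 + 1) = 0.44/2.44

|Γ| ≈ 0.18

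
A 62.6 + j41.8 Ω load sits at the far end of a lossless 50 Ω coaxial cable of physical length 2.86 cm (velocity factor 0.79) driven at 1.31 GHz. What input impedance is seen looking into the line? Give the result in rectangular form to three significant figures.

Z_in ≈ 55.7 − j40.8 Ω

λ = v/f = 0.79·c / 1.31 GHz = 0.181 m
βl = 2π·l/λ = 2π × 0.158 = 56.9°
tan(βl) = tan(56.9°) = 1.53
Z_in = Z_0·(Z_L + jZ_0·tanβl)/(Z_0 + jZ_L·tanβl)
     = 50·(62.6 + j119)/(-14.1 + j96.1)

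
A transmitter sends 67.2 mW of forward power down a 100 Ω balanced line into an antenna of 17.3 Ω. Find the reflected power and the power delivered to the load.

Γ = (17.3 − 100)/(17.3 + 100) = -0.705
|Γ|² = 0.497
P_refl = |Γ|²·P_inc = 33.4 mW, P_del = (1 − |Γ|²)·P_inc = 33.8 mW

P_reflected ≈ 33.4 mW; P_delivered ≈ 33.8 mW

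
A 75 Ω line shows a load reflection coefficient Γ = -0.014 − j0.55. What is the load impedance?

Z_L ≈ 39.3 − j62 Ω

Z_L = Z_0·(1 + Γ)/(1 − Γ) = 75·(0.986 − j0.55)/(1.01 + j0.55)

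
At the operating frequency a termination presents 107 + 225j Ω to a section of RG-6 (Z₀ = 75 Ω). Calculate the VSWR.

VSWR ≈ 8.32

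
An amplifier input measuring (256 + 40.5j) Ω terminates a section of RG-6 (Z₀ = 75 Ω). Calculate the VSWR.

VSWR ≈ 3.51

Γ = (Z_L − Z_0)/(Z_L + Z_0) = (181 + j40.5)/(331 + j40.5)
|Γ| = 185/333 = 0.556
VSWR = (1 + |Γ|)/(1 − |Γ|) = 1.56/0.444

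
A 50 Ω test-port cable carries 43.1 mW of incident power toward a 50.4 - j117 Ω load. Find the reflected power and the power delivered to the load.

|Γ| = |(0.4 − j117)/(100.4 − j117)| = 0.759
|Γ|² = 0.576
P_refl = |Γ|²·P_inc = 24.8 mW, P_del = (1 − |Γ|²)·P_inc = 18.3 mW

P_reflected ≈ 24.8 mW; P_delivered ≈ 18.3 mW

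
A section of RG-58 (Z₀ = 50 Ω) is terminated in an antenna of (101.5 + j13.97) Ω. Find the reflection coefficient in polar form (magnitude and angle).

Γ ≈ 0.351 ∠ 9.91°

Γ = (Z_L − Z_0)/(Z_L + Z_0) = (51.5 + j13.97)/(151.5 + j13.97)
|Γ| = 53.4/152 = 0.351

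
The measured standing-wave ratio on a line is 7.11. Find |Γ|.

|Γ| ≈ 0.753

|Γ| = (S − 1)/(S + 1) = (7.11 − 1)/(7.11 + 1) = 6.11/8.11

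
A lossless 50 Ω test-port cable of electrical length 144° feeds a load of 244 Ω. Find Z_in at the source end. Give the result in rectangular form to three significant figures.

tan(βl) = tan(144°) = -0.727
Z_in = Z_0·(Z_L + jZ_0·tanβl)/(Z_0 + jZ_L·tanβl)
     = 50·(244 − j36.3)/(50 − j177)

Z_in ≈ 27.5 + j61.1 Ω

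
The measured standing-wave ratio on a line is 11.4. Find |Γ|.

|Γ| ≈ 0.839

|Γ| = (S − 1)/(S + 1) = (11.4 − 1)/(11.4 + 1) = 10.4/12.4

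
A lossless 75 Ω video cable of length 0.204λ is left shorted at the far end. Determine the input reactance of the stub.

X_in ≈ 252 Ω (inductive)

βl = 2π × 0.204 = 73.4°
tan(βl) = 3.36
For a shorted stub, Z_in = jZ_0·tan(βl)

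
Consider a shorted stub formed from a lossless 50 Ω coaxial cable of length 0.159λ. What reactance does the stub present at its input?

X_in ≈ 77.7 Ω (inductive)

βl = 2π × 0.159 = 57.2°
tan(βl) = 1.55
For a shorted stub, Z_in = jZ_0·tan(βl)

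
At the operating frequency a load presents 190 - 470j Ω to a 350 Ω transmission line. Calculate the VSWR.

Γ = (Z_L − Z_0)/(Z_L + Z_0) = (-160 − j470)/(540 − j470)
|Γ| = 496/716 = 0.694
VSWR = (1 + |Γ|)/(1 − |Γ|) = 1.69/0.306

VSWR ≈ 5.53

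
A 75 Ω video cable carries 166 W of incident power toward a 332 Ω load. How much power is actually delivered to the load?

Γ = (332 − 75)/(332 + 75) = 0.631
|Γ|² = 0.399
P_refl = |Γ|²·P_inc = 66.2 W, P_del = (1 − |Γ|²)·P_inc = 99.8 W

P_delivered ≈ 99.8 W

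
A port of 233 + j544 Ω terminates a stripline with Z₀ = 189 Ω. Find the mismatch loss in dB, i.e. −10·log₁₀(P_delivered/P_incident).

mismatch loss ≈ 4.3 dB

Γ = (44 + j544)/(422 + j544), |Γ| = 0.793
|Γ|² = 0.628, so P_del/P_inc = 1 − |Γ|² = 0.372
ML = −10·log₁₀(1 − |Γ|²)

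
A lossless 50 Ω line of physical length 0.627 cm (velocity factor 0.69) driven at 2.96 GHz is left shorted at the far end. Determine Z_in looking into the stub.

λ = v/f = 0.69·c / 2.96 GHz = 0.0699 m
βl = 2π·l/λ = 2π × 0.0897 = 32.3°
tan(βl) = 0.632
For a shorted stub, Z_in = jZ_0·tan(βl)

Z_in ≈ +j31.6 Ω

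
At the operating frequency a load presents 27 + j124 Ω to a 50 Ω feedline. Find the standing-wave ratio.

VSWR ≈ 13.7

Γ = (Z_L − Z_0)/(Z_L + Z_0) = (-23 + j124)/(77 + j124)
|Γ| = 126/146 = 0.864
VSWR = (1 + |Γ|)/(1 − |Γ|) = 1.86/0.136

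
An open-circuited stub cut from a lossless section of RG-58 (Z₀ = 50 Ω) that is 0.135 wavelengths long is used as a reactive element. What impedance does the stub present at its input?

βl = 2π × 0.135 = 48.6°
tan(βl) = 1.13
For an open-circuited stub, Z_in = −jZ_0·cot(βl) = −jZ_0/tan(βl)

Z_in ≈ −j44.1 Ω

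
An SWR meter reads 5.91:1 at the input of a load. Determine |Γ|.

|Γ| ≈ 0.711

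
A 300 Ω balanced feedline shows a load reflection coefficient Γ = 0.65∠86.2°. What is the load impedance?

Z_L ≈ 130 + j291 Ω

Z_L = Z_0·(1 + Γ)/(1 − Γ) = 300·(1.04 + j0.649)/(0.957 − j0.649)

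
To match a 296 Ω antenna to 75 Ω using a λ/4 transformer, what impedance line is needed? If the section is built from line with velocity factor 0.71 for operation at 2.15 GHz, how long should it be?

Z_qwt ≈ 149 Ω; length ≈ 2.48 cm

Z_qwt = √(Z_0·R_L) = √(75 × 296) = √22200
λ = 0.71·c/f = 0.0991 m, so l = λ/4 = 0.0248 m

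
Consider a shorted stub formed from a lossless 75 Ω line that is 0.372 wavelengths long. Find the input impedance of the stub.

Z_in ≈ −j77.9 Ω

βl = 2π × 0.372 = 134°
tan(βl) = -1.04
For a shorted stub, Z_in = jZ_0·tan(βl)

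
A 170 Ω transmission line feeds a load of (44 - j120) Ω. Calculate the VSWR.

Γ = (Z_L − Z_0)/(Z_L + Z_0) = (-126 − j120)/(214 − j120)
|Γ| = 174/245 = 0.709
VSWR = (1 + |Γ|)/(1 − |Γ|) = 1.71/0.291

VSWR ≈ 5.88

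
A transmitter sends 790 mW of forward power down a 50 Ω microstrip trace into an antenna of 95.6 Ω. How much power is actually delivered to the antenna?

P_delivered ≈ 713 mW

Γ = (95.6 − 50)/(95.6 + 50) = 0.313
|Γ|² = 0.0981
P_refl = |Γ|²·P_inc = 77.5 mW, P_del = (1 − |Γ|²)·P_inc = 713 mW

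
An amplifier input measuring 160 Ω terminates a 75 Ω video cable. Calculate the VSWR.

For a purely resistive load, VSWR = R_L/Z_0 or Z_0/R_L (whichever > 1) = 160/75

VSWR ≈ 2.13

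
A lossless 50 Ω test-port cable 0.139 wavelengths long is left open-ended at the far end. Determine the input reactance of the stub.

X_in ≈ -41.9 Ω (capacitive)

βl = 2π × 0.139 = 50°
tan(βl) = 1.19
For an open-ended stub, Z_in = −jZ_0·cot(βl) = −jZ_0/tan(βl)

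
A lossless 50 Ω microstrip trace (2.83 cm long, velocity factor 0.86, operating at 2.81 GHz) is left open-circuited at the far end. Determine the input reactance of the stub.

X_in ≈ 19.2 Ω (inductive)

λ = v/f = 0.86·c / 2.81 GHz = 0.0918 m
βl = 2π·l/λ = 2π × 0.308 = 111°
tan(βl) = -2.61
For an open-circuited stub, Z_in = −jZ_0·cot(βl) = −jZ_0/tan(βl)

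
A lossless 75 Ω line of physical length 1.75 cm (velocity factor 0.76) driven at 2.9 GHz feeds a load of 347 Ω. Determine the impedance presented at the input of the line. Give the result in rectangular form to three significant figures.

λ = v/f = 0.76·c / 2.9 GHz = 0.0786 m
βl = 2π·l/λ = 2π × 0.223 = 80.1°
tan(βl) = tan(80.1°) = 5.75
Z_in = Z_0·(Z_L + jZ_0·tanβl)/(Z_0 + jZ_L·tanβl)
     = 75·(347 + j431)/(75 + j1990)

Z_in ≈ 16.7 − j12.4 Ω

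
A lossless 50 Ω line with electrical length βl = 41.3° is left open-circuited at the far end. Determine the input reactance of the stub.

tan(βl) = 0.879
For an open-circuited stub, Z_in = −jZ_0·cot(βl) = −jZ_0/tan(βl)

X_in ≈ -56.9 Ω (capacitive)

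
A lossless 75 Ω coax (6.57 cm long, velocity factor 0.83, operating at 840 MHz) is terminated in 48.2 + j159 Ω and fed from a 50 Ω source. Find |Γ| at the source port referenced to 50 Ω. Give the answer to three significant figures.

λ = v/f = 0.83·c / 840 MHz = 0.296 m
βl = 2π·l/λ = 2π × 0.222 = 79.8°
tan(βl) = 5.55
Z_in = Z_0·(Z_L + jZ_0·tanβl)/(Z_0 + jZ_L·tanβl) = 11.9 − j49.5 Ω
Γ_s = (Z_in − Z_s)/(Z_in + Z_s) = (-38.1 − j49.5)/(61.9 − j49.5), |Γ_s| = 0.788

|Γ| ≈ 0.788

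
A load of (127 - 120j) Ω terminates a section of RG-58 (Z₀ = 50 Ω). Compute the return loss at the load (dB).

Γ = (77 − j120)/(177 − j120), |Γ| = 0.667
RL = −20·log₁₀|Γ| = −20·log₁₀(0.667)

RL ≈ 3.52 dB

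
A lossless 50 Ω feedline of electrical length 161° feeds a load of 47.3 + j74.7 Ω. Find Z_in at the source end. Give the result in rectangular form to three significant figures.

Z_in ≈ 22 + j42.7 Ω

tan(βl) = tan(161°) = -0.344
Z_in = Z_0·(Z_L + jZ_0·tanβl)/(Z_0 + jZ_L·tanβl)
     = 50·(47.3 + j57.5)/(75.7 − j16.3)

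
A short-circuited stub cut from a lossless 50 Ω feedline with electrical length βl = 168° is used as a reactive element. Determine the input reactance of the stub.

X_in ≈ -10.6 Ω (capacitive)

tan(βl) = -0.213
For a short-circuited stub, Z_in = jZ_0·tan(βl)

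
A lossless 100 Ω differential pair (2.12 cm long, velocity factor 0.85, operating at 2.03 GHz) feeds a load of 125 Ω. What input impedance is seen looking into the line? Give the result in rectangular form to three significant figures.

λ = v/f = 0.85·c / 2.03 GHz = 0.126 m
βl = 2π·l/λ = 2π × 0.169 = 60.8°
tan(βl) = tan(60.8°) = 1.79
Z_in = Z_0·(Z_L + jZ_0·tanβl)/(Z_0 + jZ_L·tanβl)
     = 100·(125 + j179)/(100 + j223)

Z_in ≈ 87.5 − j16.8 Ω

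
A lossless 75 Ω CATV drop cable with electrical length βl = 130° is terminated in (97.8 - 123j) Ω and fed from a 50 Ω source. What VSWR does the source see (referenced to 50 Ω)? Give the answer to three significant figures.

tan(βl) = -1.19
Z_in = Z_0·(Z_L + jZ_0·tanβl)/(Z_0 + jZ_L·tanβl) = 71.2 + j107 Ω
Γ_s = (Z_in − Z_s)/(Z_in + Z_s) = (21.2 + j107)/(121 + j107), |Γ_s| = 0.674
VSWR = (1 + |Γ_s|)/(1 − |Γ_s|)

VSWR ≈ 5.13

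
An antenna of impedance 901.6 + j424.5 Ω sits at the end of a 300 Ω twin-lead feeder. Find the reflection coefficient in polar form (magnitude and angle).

Γ ≈ 0.578 ∠ 15.8°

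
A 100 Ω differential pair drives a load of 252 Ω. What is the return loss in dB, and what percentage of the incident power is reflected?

RL ≈ 7.29 dB; 18.6% of incident power reflected

Γ = (252 − 100)/(252 + 100) = 0.432
RL = −20·log₁₀(0.432) = 7.29 dB
P_refl/P_inc = |Γ|² = 0.186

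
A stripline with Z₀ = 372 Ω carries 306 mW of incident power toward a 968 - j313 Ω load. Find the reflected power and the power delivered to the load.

P_reflected ≈ 73.2 mW; P_delivered ≈ 233 mW

|Γ| = |(596 − j313)/(1340 − j313)| = 0.489
|Γ|² = 0.239
P_refl = |Γ|²·P_inc = 73.2 mW, P_del = (1 − |Γ|²)·P_inc = 233 mW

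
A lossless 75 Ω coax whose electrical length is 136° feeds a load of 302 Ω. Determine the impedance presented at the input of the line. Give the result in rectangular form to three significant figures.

Z_in ≈ 36.2 + j68.4 Ω

tan(βl) = tan(136°) = -0.966
Z_in = Z_0·(Z_L + jZ_0·tanβl)/(Z_0 + jZ_L·tanβl)
     = 75·(302 − j72.4)/(75 − j292)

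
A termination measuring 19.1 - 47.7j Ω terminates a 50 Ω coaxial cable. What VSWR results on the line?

VSWR ≈ 5.19

Γ = (Z_L − Z_0)/(Z_L + Z_0) = (-30.9 − j47.7)/(69.1 − j47.7)
|Γ| = 56.8/84 = 0.677
VSWR = (1 + |Γ|)/(1 − |Γ|) = 1.68/0.323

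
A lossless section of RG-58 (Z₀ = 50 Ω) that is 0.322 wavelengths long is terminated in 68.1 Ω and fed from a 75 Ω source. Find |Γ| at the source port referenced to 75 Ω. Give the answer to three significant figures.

|Γ| ≈ 0.312

βl = 2π × 0.322 = 116°
tan(βl) = -2.06
Z_in = Z_0·(Z_L + jZ_0·tanβl)/(Z_0 + jZ_L·tanβl) = 40.3 + j9.94 Ω
Γ_s = (Z_in − Z_s)/(Z_in + Z_s) = (-34.7 + j9.94)/(115 + j9.94), |Γ_s| = 0.312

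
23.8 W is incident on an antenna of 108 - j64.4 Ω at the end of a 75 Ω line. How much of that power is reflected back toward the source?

P_reflected ≈ 3.31 W

|Γ| = |(33 − j64.4)/(183 − j64.4)| = 0.373
|Γ|² = 0.139
P_refl = |Γ|²·P_inc = 3.31 W, P_del = (1 − |Γ|²)·P_inc = 20.5 W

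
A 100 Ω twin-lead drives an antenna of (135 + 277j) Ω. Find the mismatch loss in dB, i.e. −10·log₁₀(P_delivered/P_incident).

Γ = (35 + j277)/(235 + j277), |Γ| = 0.769
|Γ|² = 0.591, so P_del/P_inc = 1 − |Γ|² = 0.409
ML = −10·log₁₀(1 − |Γ|²)

mismatch loss ≈ 3.88 dB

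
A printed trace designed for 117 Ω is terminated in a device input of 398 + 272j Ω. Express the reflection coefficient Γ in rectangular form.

Γ = (Z_L − Z_0)/(Z_L + Z_0) = (281 + j272)/(515 + j272)

Γ ≈ 0.645 + j0.188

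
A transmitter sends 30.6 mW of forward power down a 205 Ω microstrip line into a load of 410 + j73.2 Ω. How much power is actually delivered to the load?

P_delivered ≈ 26.8 mW

|Γ| = |(205 + j73.2)/(615 + j73.2)| = 0.351
|Γ|² = 0.124
P_refl = |Γ|²·P_inc = 3.78 mW, P_del = (1 − |Γ|²)·P_inc = 26.8 mW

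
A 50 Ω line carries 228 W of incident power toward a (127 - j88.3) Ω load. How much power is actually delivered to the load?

|Γ| = |(77 − j88.3)/(177 − j88.3)| = 0.592
|Γ|² = 0.351
P_refl = |Γ|²·P_inc = 80 W, P_del = (1 − |Γ|²)·P_inc = 148 W

P_delivered ≈ 148 W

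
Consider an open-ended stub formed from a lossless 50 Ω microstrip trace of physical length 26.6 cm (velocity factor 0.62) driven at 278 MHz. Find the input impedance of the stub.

λ = v/f = 0.62·c / 278 MHz = 0.669 m
βl = 2π·l/λ = 2π × 0.398 = 143°
tan(βl) = -0.75
For an open-ended stub, Z_in = −jZ_0·cot(βl) = −jZ_0/tan(βl)

Z_in ≈ +j66.7 Ω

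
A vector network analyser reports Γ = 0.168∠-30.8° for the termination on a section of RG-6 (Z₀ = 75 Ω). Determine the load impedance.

Z_L = Z_0·(1 + Γ)/(1 − Γ) = 75·(1.14 − j0.086)/(0.856 + j0.086)

Z_L ≈ 98.5 − j17.4 Ω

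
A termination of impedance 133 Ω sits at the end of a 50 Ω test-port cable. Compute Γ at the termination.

Γ = (Z_L − Z_0)/(Z_L + Z_0) = (133 − 50)/(133 + 50) = 83/183

Γ = 0.454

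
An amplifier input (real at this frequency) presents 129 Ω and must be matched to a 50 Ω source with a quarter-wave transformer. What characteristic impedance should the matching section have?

Z_qwt = √(Z_0·R_L) = √(50 × 129) = √6450

Z_qwt ≈ 80.3 Ω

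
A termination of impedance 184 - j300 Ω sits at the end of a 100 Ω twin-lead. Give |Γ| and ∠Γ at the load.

Γ = (Z_L − Z_0)/(Z_L + Z_0) = (84 − j300)/(284 − j300)
|Γ| = 312/413 = 0.754

Γ ≈ 0.754 ∠ -27.8°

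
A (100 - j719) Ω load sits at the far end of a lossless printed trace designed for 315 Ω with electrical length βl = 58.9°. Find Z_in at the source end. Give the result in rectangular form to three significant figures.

tan(βl) = tan(58.9°) = 1.66
Z_in = Z_0·(Z_L + jZ_0·tanβl)/(Z_0 + jZ_L·tanβl)
     = 315·(100 − j197)/(1510 + j166)

Z_in ≈ 16.2 − j42.9 Ω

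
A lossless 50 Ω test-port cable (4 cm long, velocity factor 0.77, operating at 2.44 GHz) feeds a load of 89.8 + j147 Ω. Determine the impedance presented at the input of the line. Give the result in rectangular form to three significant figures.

λ = v/f = 0.77·c / 2.44 GHz = 0.0947 m
βl = 2π·l/λ = 2π × 0.423 = 152°
tan(βl) = tan(152°) = -0.529
Z_in = Z_0·(Z_L + jZ_0·tanβl)/(Z_0 + jZ_L·tanβl)
     = 50·(89.8 + j121)/(128 − j47.5)

Z_in ≈ 15.5 + j52.9 Ω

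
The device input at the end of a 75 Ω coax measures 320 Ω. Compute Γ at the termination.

Γ = (Z_L − Z_0)/(Z_L + Z_0) = (320 − 75)/(320 + 75) = 245/395

Γ = 0.62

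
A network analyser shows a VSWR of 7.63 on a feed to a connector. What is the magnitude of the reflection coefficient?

|Γ| = (S − 1)/(S + 1) = (7.63 − 1)/(7.63 + 1) = 6.63/8.63

|Γ| ≈ 0.768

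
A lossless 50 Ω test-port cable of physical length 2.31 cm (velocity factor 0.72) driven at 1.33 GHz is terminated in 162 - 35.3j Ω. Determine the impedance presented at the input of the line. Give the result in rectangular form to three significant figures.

Z_in ≈ 20.9 − j30.5 Ω

λ = v/f = 0.72·c / 1.33 GHz = 0.162 m
βl = 2π·l/λ = 2π × 0.142 = 51.2°
tan(βl) = tan(51.2°) = 1.24
Z_in = Z_0·(Z_L + jZ_0·tanβl)/(Z_0 + jZ_L·tanβl)
     = 50·(162 + j26.9)/(93.9 + j202)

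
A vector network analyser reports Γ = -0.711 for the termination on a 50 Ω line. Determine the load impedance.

Z_L ≈ 8.45 Ω

Z_L = Z_0·(1 + Γ)/(1 − Γ) = 50·(0.289)/(1.71)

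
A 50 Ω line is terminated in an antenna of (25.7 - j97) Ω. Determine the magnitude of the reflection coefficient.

|Γ| ≈ 0.813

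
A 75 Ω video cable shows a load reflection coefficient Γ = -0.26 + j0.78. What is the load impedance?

Z_L = Z_0·(1 + Γ)/(1 − Γ) = 75·(0.74 + j0.78)/(1.26 − j0.78)

Z_L ≈ 11.1 + j53.3 Ω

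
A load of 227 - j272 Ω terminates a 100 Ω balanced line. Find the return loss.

RL ≈ 3.03 dB

Γ = (127 − j272)/(327 − j272), |Γ| = 0.706
RL = −20·log₁₀|Γ| = −20·log₁₀(0.706)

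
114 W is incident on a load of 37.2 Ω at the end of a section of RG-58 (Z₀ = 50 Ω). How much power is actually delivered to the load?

P_delivered ≈ 112 W

Γ = (37.2 − 50)/(37.2 + 50) = -0.147
|Γ|² = 0.0215
P_refl = |Γ|²·P_inc = 2.46 W, P_del = (1 − |Γ|²)·P_inc = 112 W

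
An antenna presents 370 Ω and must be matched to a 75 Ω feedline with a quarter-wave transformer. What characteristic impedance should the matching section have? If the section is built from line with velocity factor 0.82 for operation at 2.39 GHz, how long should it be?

Z_qwt = √(Z_0·R_L) = √(75 × 370) = √27750
λ = 0.82·c/f = 0.103 m, so l = λ/4 = 0.0257 m

Z_qwt ≈ 167 Ω; length ≈ 2.57 cm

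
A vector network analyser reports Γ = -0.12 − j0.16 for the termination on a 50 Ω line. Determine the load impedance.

Z_L ≈ 37.5 − j12.5 Ω

Z_L = Z_0·(1 + Γ)/(1 − Γ) = 50·(0.88 − j0.16)/(1.12 + j0.16)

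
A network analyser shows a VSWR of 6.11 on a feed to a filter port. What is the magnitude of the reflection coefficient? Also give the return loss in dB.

|Γ| = (S − 1)/(S + 1) = (6.11 − 1)/(6.11 + 1) = 5.11/7.11
RL = −20·log₁₀|Γ| = −20·log₁₀(0.719)

|Γ| ≈ 0.719; return loss ≈ 2.87 dB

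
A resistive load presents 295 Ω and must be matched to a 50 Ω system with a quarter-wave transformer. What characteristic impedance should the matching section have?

Z_qwt ≈ 121 Ω

Z_qwt = √(Z_0·R_L) = √(50 × 295) = √14750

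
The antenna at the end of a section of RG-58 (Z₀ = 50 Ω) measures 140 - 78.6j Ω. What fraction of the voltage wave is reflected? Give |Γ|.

|Γ| ≈ 0.581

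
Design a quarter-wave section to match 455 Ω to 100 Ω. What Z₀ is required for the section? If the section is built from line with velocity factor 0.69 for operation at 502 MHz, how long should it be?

Z_qwt = √(Z_0·R_L) = √(100 × 455) = √45500
λ = 0.69·c/f = 0.412 m, so l = λ/4 = 0.103 m

Z_qwt ≈ 213 Ω; length ≈ 10.3 cm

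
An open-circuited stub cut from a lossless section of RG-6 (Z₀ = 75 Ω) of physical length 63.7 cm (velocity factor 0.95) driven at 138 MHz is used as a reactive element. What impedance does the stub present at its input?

Z_in ≈ +j28.8 Ω

λ = v/f = 0.95·c / 138 MHz = 2.07 m
βl = 2π·l/λ = 2π × 0.308 = 111°
tan(βl) = -2.6
For an open-circuited stub, Z_in = −jZ_0·cot(βl) = −jZ_0/tan(βl)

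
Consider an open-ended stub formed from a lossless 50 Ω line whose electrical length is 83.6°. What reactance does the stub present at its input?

X_in ≈ -5.61 Ω (capacitive)

tan(βl) = 8.92
For an open-ended stub, Z_in = −jZ_0·cot(βl) = −jZ_0/tan(βl)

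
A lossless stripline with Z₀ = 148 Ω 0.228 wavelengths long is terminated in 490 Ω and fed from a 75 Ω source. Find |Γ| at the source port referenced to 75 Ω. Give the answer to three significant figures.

βl = 2π × 0.228 = 82.1°
tan(βl) = 7.19
Z_in = Z_0·(Z_L + jZ_0·tanβl)/(Z_0 + jZ_L·tanβl) = 45.5 − j18.7 Ω
Γ_s = (Z_in − Z_s)/(Z_in + Z_s) = (-29.5 − j18.7)/(120 − j18.7), |Γ_s| = 0.286

|Γ| ≈ 0.286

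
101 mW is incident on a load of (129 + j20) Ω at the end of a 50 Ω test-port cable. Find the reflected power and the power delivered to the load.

|Γ| = |(79 + j20)/(179 + j20)| = 0.452
|Γ|² = 0.205
P_refl = |Γ|²·P_inc = 20.7 mW, P_del = (1 − |Γ|²)·P_inc = 80.3 mW

P_reflected ≈ 20.7 mW; P_delivered ≈ 80.3 mW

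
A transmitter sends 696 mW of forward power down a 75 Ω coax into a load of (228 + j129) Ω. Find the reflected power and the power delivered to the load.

P_reflected ≈ 257 mW; P_delivered ≈ 439 mW

|Γ| = |(153 + j129)/(303 + j129)| = 0.608
|Γ|² = 0.369
P_refl = |Γ|²·P_inc = 257 mW, P_del = (1 − |Γ|²)·P_inc = 439 mW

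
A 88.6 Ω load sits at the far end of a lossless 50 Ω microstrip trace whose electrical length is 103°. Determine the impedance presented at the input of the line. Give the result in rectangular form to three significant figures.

tan(βl) = tan(103°) = -4.33
Z_in = Z_0·(Z_L + jZ_0·tanβl)/(Z_0 + jZ_L·tanβl)
     = 50·(88.6 − j217)/(50 − j384)

Z_in ≈ 29.2 + j7.74 Ω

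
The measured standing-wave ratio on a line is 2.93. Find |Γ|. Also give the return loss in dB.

|Γ| = (S − 1)/(S + 1) = (2.93 − 1)/(2.93 + 1) = 1.93/3.93
RL = −20·log₁₀|Γ| = −20·log₁₀(0.491)

|Γ| ≈ 0.491; return loss ≈ 6.18 dB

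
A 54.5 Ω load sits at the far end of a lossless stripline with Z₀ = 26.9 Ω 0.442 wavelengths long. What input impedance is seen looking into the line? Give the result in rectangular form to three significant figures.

βl = 2π × 0.442 = 159°
tan(βl) = tan(159°) = -0.381
Z_in = Z_0·(Z_L + jZ_0·tanβl)/(Z_0 + jZ_L·tanβl)
     = 26.9·(54.5 − j10.3)/(26.9 − j20.8)

Z_in ≈ 39.1 + j19.9 Ω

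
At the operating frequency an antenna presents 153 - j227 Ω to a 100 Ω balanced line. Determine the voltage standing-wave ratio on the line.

Γ = (Z_L − Z_0)/(Z_L + Z_0) = (53 − j227)/(253 − j227)
|Γ| = 233/340 = 0.686
VSWR = (1 + |Γ|)/(1 − |Γ|) = 1.69/0.314

VSWR ≈ 5.37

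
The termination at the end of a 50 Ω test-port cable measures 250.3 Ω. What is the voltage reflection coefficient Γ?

Γ = 0.667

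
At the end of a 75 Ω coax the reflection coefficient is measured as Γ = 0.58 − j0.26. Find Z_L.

Z_L ≈ 183 − j160 Ω

Z_L = Z_0·(1 + Γ)/(1 − Γ) = 75·(1.58 − j0.26)/(0.42 + j0.26)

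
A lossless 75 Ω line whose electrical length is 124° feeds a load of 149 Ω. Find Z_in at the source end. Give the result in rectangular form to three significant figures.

tan(βl) = tan(124°) = -1.48
Z_in = Z_0·(Z_L + jZ_0·tanβl)/(Z_0 + jZ_L·tanβl)
     = 75·(149 − j111)/(75 − j221)

Z_in ≈ 49.3 + j33.9 Ω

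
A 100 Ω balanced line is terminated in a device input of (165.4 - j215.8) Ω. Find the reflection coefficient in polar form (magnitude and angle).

Γ = (Z_L − Z_0)/(Z_L + Z_0) = (65.4 − j215.8)/(265.4 − j215.8)
|Γ| = 225/342 = 0.659

Γ ≈ 0.659 ∠ -34°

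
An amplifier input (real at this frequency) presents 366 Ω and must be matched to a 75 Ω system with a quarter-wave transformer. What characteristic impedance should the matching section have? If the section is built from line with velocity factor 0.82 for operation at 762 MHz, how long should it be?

Z_qwt = √(Z_0·R_L) = √(75 × 366) = √27450
λ = 0.82·c/f = 0.323 m, so l = λ/4 = 0.0807 m

Z_qwt ≈ 166 Ω; length ≈ 8.07 cm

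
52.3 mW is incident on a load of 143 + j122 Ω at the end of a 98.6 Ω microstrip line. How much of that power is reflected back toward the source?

P_reflected ≈ 12 mW

|Γ| = |(44.4 + j122)/(241.6 + j122)| = 0.48
|Γ|² = 0.23
P_refl = |Γ|²·P_inc = 12 mW, P_del = (1 − |Γ|²)·P_inc = 40.3 mW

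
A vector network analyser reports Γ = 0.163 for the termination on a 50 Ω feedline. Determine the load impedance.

Z_L ≈ 69.5 Ω

Z_L = Z_0·(1 + Γ)/(1 − Γ) = 50·(1.16)/(0.837)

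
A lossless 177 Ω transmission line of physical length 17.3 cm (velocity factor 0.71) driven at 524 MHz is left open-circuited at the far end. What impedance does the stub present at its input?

λ = v/f = 0.71·c / 524 MHz = 0.406 m
βl = 2π·l/λ = 2π × 0.426 = 153°
tan(βl) = -0.505
For an open-circuited stub, Z_in = −jZ_0·cot(βl) = −jZ_0/tan(βl)

Z_in ≈ +j351 Ω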